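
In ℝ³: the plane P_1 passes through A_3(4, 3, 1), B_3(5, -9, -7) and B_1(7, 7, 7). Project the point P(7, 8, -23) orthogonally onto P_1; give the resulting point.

A_3B_3 = (1, -12, -8), A_3B_1 = (3, 4, 6); a normal to P_1 is A_3B_3 × A_3B_1 = (-40, -30, 40).
Using A_3: P_1 has equation -40x - 30y + 40z = -210.
Foot = P − λn with λ = (n·P − d)/|n|² = (-1440 − (-210))/4100 = -3/10.
Foot = (7, 8, -23) − (-3/10)·(-40, -30, 40) = (-5, -1, -11).

(-5, -1, -11)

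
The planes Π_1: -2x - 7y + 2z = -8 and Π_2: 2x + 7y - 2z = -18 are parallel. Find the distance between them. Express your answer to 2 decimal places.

Rescale Π_2 by 1/(-1): -2x - 7y + 2z = 18. Then distance = |-8 − 18| / √57 ≈ 3.44.

3.44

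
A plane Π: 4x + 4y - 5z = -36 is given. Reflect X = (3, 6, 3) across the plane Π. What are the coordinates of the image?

λ = (n·X − d)/|n|² = (21 − (-36))/57 = 1.
Reflection = X − 2λn = (3, 6, 3) − 2·(4, 4, -5) = (-5, -2, 13).

(-5, -2, 13)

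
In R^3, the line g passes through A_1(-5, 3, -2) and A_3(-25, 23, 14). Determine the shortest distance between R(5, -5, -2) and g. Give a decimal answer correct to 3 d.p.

A direction vector for g is A_3 − A_1 = (-20, 20, 16).
Taking (-5, 3, -2) on g with direction v = (-20, 20, 16): w = R − (-5, 3, -2) = (10, -8, 0), and w × v = (-128, -160, 40).
Distance = |w × v| / |v| = √43584 / √1056 ≈ 6.424.

6.424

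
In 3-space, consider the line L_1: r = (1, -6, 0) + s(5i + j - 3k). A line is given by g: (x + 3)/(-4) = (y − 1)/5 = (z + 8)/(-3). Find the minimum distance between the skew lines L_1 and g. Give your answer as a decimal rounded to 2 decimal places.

g has direction (-4, 5, -3) through (-3, 1, -8).
Common perpendicular direction n = (5, 1, -3) × (-4, 5, -3) = (12, 27, 29).
With w = (-3, 1, -8) − (1, -6, 0) = (-4, 7, -8), w · n = -91.
Distance = |w · n| / |n| = |-91| / √1714 ≈ 2.20.

2.20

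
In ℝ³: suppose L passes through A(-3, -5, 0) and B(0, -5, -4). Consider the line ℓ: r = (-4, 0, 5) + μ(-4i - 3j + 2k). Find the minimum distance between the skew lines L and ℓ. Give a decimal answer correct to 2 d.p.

A direction vector for L is B − A = (3, 0, -4).
Common perpendicular direction n = (3, 0, -4) × (-4, -3, 2) = (-12, 10, -9).
With w = (-4, 0, 5) − (-3, -5, 0) = (-1, 5, 5), w · n = 17.
Distance = |w · n| / |n| = |17| / √325 ≈ 0.94.

0.94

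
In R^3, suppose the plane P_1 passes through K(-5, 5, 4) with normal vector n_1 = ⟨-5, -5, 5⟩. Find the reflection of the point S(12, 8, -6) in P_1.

P_1: n_1·r = n_1·K gives -5x - 5y + 5z = 20.
λ = (n·S − d)/|n|² = (-130 − 20)/75 = -2.
Reflection = S − 2λn = (12, 8, -6) − (-4)·(-5, -5, 5) = (-8, -12, 14).

(-8, -12, 14)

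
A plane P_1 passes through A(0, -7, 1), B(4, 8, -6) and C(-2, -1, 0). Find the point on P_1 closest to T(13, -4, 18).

AB = (4, 15, -7), AC = (-2, 6, -1); a normal to P_1 is AB × AC = (27, 18, 54).
Using A: P_1 has equation 27x + 18y + 54z = -72.
Foot = T − λn with λ = (n·T − d)/|n|² = (1251 − (-72))/3969 = 1/3.
Foot = (13, -4, 18) − (1/3)·(27, 18, 54) = (4, -10, 0).

(4, -10, 0)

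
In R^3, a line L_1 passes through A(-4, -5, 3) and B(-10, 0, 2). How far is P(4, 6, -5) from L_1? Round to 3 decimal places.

15.664

A direction vector for L_1 is B − A = (-6, 5, -1).
Taking (-4, -5, 3) on L_1 with direction v = (-6, 5, -1): w = P − (-4, -5, 3) = (8, 11, -8), and w × v = (29, 56, 106).
Distance = |w × v| / |v| = √15213 / √62 ≈ 15.664.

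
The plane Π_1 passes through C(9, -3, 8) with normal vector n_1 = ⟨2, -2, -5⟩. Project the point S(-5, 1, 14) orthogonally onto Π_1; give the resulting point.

(-1, -3, 4)

Π_1: n_1·r = n_1·C gives 2x - 2y - 5z = -16.
Foot = S − λn with λ = (n·S − d)/|n|² = (-82 − (-16))/33 = -2.
Foot = (-5, 1, 14) − (-2)·(2, -2, -5) = (-1, -3, 4).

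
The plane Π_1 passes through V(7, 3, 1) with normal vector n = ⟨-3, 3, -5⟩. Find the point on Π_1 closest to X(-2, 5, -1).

Π_1: n·r = n·V gives -3x + 3y - 5z = -17.
Foot = X − λn with λ = (n·X − d)/|n|² = (26 − (-17))/43 = 1.
Foot = (-2, 5, -1) − 1·(-3, 3, -5) = (1, 2, 4).

(1, 2, 4)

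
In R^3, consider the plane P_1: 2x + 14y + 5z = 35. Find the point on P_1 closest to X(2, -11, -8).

(4, 3, -3)

Foot = X − λn with λ = (n·X − d)/|n|² = (-190 − 35)/225 = -1.
Foot = (2, -11, -8) − (-1)·(2, 14, 5) = (4, 3, -3).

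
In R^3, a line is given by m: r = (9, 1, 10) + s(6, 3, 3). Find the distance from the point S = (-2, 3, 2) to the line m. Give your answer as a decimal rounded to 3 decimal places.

Taking (9, 1, 10) on m with direction v = (6, 3, 3): w = S − (9, 1, 10) = (-11, 2, -8), and w × v = (30, -15, -45).
Distance = |w × v| / |v| = √3150 / √54 ≈ 7.638.

7.638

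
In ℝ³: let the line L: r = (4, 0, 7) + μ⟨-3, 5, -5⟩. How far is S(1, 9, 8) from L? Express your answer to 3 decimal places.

Taking (4, 0, 7) on L with direction v = (-3, 5, -5): w = S − (4, 0, 7) = (-3, 9, 1), and w × v = (-50, -18, 12).
Distance = |w × v| / |v| = √2968 / √59 ≈ 7.093.

7.093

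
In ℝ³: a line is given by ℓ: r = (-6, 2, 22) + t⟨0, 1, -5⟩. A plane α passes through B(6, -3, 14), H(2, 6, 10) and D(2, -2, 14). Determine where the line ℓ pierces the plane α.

(-6, 4, 12)

BH = (-4, 9, -4), BD = (-4, 1, 0); a normal to α is BH × BD = (4, 16, 32).
Using B: α has equation 4x + 16y + 32z = 424.
Substitute r = (-6, 2, 22) + t(0, 1, -5) into the plane: 712 + (-144)t = 424, so t = 2.
Intersection: (-6, 2, 22) + 2·(0, 1, -5) = (-6, 4, 12).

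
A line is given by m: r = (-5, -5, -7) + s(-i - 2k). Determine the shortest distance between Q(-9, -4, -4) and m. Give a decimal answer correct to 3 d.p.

Taking (-5, -5, -7) on m with direction v = (-1, 0, -2): w = Q − (-5, -5, -7) = (-4, 1, 3), and w × v = (-2, -11, 1).
Distance = |w × v| / |v| = √126 / √5 ≈ 5.020.

5.020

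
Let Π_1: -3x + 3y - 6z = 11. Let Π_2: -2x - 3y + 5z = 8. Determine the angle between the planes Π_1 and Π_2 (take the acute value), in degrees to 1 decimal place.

43.2

cos θ = |n₁·n₂| / (|n₁||n₂|) = |-33| / (√54 · √38).
θ = arccos(0.72849) ≈ 43.2°.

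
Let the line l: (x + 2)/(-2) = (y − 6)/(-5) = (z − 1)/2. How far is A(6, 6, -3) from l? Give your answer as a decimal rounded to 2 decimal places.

l has direction (-2, -5, 2) through (-2, 6, 1).
Taking (-2, 6, 1) on l with direction v = (-2, -5, 2): w = A − (-2, 6, 1) = (8, 0, -4), and w × v = (-20, -8, -40).
Distance = |w × v| / |v| = √2064 / √33 ≈ 7.91.

7.91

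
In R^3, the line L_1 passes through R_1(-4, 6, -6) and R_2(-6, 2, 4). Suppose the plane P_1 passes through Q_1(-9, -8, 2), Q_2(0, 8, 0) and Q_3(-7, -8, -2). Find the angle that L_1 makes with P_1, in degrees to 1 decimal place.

A direction vector for L_1 is R_2 − R_1 = (-2, -4, 10).
Q_1Q_2 = (9, 16, -2), Q_1Q_3 = (2, 0, -4); a normal to P_1 is Q_1Q_2 × Q_1Q_3 = (-64, 32, -32).
Using Q_1: P_1 has equation -64x + 32y - 32z = 256.
sin θ = |n·v| / (|n||v|) = |-320| / (√6144 · √120) = 0.37268.
θ ≈ 21.9°.

21.9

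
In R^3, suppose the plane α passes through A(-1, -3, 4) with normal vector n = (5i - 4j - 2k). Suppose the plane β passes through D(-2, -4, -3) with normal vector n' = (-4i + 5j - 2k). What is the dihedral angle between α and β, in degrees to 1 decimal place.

36.9

α: n·r = n·A gives 5x - 4y - 2z = -1.
β: n'·r = n'·D gives -4x + 5y - 2z = -6.
cos θ = |n₁·n₂| / (|n₁||n₂|) = |-36| / (√45 · √45).
θ = arccos(0.80000) ≈ 36.9°.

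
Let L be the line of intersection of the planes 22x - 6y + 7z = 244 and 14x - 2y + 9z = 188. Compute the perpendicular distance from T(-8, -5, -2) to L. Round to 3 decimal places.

Direction of L: (22, -6, 7) × (14, -2, 9) = (-40, -100, 40).
A point on L: solving the two plane equations with x = 8 gives (8, -2, 8).
Taking (8, -2, 8) on L with direction v = (-40, -100, 40): w = T − (8, -2, 8) = (-16, -3, -10), and w × v = (-1120, 1040, 1480).
Distance = |w × v| / |v| = √4526400 / √13200 ≈ 18.518.

18.518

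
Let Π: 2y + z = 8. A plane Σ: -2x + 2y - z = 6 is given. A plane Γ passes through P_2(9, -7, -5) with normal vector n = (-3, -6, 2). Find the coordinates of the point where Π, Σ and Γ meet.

(-3, 2, 4)

Γ: n·r = n·P_2 gives -3x - 6y + 2z = 5.
Solving the 3×3 linear system 2y + z = 8, -2x + 2y - z = 6, -3x - 6y + 2z = 5 (e.g. by elimination or Cramer's rule, determinant = 32) gives (-3, 2, 4).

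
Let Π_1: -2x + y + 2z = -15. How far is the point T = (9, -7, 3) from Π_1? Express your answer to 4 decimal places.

1.3333

n·T − d = (-2)·(9) + (1)·(-7) + (2)·(3) − (-15) = -4; |n| = √9.
Distance = |-4| / √9 = 4/√9 ≈ 1.3333.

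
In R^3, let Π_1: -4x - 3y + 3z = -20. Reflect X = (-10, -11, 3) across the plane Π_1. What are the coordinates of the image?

λ = (n·X − d)/|n|² = (82 − (-20))/34 = 3.
Reflection = X − 2λn = (-10, -11, 3) − 6·(-4, -3, 3) = (14, 7, -15).

(14, 7, -15)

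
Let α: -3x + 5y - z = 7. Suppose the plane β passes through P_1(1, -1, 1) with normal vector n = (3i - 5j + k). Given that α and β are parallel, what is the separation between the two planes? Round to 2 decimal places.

β: n·r = n·P_1 gives 3x - 5y + z = 9.
Rescale β by 1/(-1): -3x + 5y - z = -9. Then distance = |7 − (-9)| / √35 ≈ 2.70.

2.70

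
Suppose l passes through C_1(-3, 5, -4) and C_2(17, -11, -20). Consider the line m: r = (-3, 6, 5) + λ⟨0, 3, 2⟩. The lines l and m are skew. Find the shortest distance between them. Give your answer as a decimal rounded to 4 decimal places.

A direction vector for l is C_2 − C_1 = (20, -16, -16).
Common perpendicular direction n = (20, -16, -16) × (0, 3, 2) = (16, -40, 60).
With w = (-3, 6, 5) − (-3, 5, -4) = (0, 1, 9), w · n = 500.
Distance = |w · n| / |n| = |500| / √5456 ≈ 6.7691.

6.7691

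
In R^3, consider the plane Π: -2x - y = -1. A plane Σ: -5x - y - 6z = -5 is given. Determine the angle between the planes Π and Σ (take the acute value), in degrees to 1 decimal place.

cos θ = |n₁·n₂| / (|n₁||n₂|) = |11| / (√5 · √62).
θ = arccos(0.62476) ≈ 51.3°.

51.3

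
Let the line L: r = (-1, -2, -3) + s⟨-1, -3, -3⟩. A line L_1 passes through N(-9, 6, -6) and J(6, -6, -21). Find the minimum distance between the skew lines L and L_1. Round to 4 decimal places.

A direction vector for L_1 is J − N = (15, -12, -15).
Common perpendicular direction n = (-1, -3, -3) × (15, -12, -15) = (9, -60, 57).
With w = (-9, 6, -6) − (-1, -2, -3) = (-8, 8, -3), w · n = -723.
Distance = |w · n| / |n| = |-723| / √6930 ≈ 8.6850.

8.6850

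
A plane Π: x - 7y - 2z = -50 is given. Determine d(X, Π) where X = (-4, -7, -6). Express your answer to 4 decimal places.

n·X − d = (1)·(-4) + (-7)·(-7) + (-2)·(-6) − (-50) = 107; |n| = √54.
Distance = |107| / √54 = 107/√54 ≈ 14.5609.

14.5609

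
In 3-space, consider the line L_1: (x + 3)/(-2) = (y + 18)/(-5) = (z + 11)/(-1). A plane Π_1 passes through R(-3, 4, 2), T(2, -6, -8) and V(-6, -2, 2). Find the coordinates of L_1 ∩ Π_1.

(5, 2, -7)

L_1 has direction (-2, -5, -1) through (-3, -18, -11).
RT = (5, -10, -10), RV = (-3, -6, 0); a normal to Π_1 is RT × RV = (-60, 30, -60).
Using R: Π_1 has equation -60x + 30y - 60z = 180.
Substitute r = (-3, -18, -11) + t(-2, -5, -1) into the plane: 300 + 30t = 180, so t = -4.
Intersection: (-3, -18, -11) + (-4)·(-2, -5, -1) = (5, 2, -7).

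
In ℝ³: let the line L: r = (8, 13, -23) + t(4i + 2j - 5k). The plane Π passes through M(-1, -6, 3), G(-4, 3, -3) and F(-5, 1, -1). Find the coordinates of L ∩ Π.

(-8, 5, -3)

MG = (-3, 9, -6), MF = (-4, 7, -4); a normal to Π is MG × MF = (6, 12, 15).
Using M: Π has equation 6x + 12y + 15z = -33.
Substitute r = (8, 13, -23) + t(4, 2, -5) into the plane: -141 + (-27)t = -33, so t = -4.
Intersection: (8, 13, -23) + (-4)·(4, 2, -5) = (-8, 5, -3).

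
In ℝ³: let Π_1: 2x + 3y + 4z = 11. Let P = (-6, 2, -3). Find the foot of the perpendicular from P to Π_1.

(-4, 5, 1)

Foot = P − λn with λ = (n·P − d)/|n|² = (-18 − 11)/29 = -1.
Foot = (-6, 2, -3) − (-1)·(2, 3, 4) = (-4, 5, 1).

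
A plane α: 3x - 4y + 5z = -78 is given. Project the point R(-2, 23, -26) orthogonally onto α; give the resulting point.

Foot = R − λn with λ = (n·R − d)/|n|² = (-228 − (-78))/50 = -3.
Foot = (-2, 23, -26) − (-3)·(3, -4, 5) = (7, 11, -11).

(7, 11, -11)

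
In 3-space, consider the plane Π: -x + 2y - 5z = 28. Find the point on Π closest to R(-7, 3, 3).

(-8, 5, -2)

Foot = R − λn with λ = (n·R − d)/|n|² = (-2 − 28)/30 = -1.
Foot = (-7, 3, 3) − (-1)·(-1, 2, -5) = (-8, 5, -2).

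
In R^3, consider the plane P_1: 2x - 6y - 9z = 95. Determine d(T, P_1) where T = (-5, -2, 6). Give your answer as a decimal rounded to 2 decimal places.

13.36

n·T − d = (2)·(-5) + (-6)·(-2) + (-9)·(6) − 95 = -147; |n| = √121.
Distance = |-147| / √121 = 147/√121 ≈ 13.36.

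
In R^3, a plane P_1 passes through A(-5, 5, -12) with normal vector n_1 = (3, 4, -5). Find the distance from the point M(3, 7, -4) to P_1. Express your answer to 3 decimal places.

1.131

P_1: n_1·r = n_1·A gives 3x + 4y - 5z = 65.
n·M − d = (3)·(3) + (4)·(7) + (-5)·(-4) − 65 = -8; |n| = √50.
Distance = |-8| / √50 = 8/√50 ≈ 1.131.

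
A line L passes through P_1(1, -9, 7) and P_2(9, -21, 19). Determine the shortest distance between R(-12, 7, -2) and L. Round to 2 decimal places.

6.51

A direction vector for L is P_2 − P_1 = (8, -12, 12).
Taking (1, -9, 7) on L with direction v = (8, -12, 12): w = R − (1, -9, 7) = (-13, 16, -9), and w × v = (84, 84, 28).
Distance = |w × v| / |v| = √14896 / √352 ≈ 6.51.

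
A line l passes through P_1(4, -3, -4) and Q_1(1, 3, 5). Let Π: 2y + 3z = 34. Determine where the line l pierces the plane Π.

(0, 5, 8)

A direction vector for l is Q_1 − P_1 = (-3, 6, 9).
Substitute r = (4, -3, -4) + t(-3, 6, 9) into the plane: -18 + 39t = 34, so t = 4/3.
Intersection: (4, -3, -4) + (4/3)·(-3, 6, 9) = (0, 5, 8).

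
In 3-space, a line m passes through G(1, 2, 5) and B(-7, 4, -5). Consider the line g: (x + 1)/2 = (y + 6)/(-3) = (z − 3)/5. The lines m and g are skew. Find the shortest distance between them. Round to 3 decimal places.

4.619

A direction vector for m is B − G = (-8, 2, -10).
g has direction (2, -3, 5) through (-1, -6, 3).
Common perpendicular direction n = (-8, 2, -10) × (2, -3, 5) = (-20, 20, 20).
With w = (-1, -6, 3) − (1, 2, 5) = (-2, -8, -2), w · n = -160.
Distance = |w · n| / |n| = |-160| / √1200 ≈ 4.619.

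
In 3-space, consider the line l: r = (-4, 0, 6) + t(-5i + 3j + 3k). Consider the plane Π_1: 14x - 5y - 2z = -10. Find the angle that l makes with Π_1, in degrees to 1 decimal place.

67.7

sin θ = |n·v| / (|n||v|) = |-91| / (√225 · √43) = 0.92516.
θ ≈ 67.7°.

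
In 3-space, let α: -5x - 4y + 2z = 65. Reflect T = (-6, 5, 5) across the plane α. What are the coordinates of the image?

λ = (n·T − d)/|n|² = (20 − 65)/45 = -1.
Reflection = T − 2λn = (-6, 5, 5) − (-2)·(-5, -4, 2) = (-16, -3, 9).

(-16, -3, 9)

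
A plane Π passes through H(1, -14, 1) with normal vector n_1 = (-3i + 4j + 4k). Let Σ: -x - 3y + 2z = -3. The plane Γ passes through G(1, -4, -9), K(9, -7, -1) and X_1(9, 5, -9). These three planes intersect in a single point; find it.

Π: n_1·r = n_1·H gives -3x + 4y + 4z = -55.
GK = (8, -3, 8), GX_1 = (8, 9, 0); a normal to Γ is GK × GX_1 = (-72, 64, 96).
Using G: Γ has equation -72x + 64y + 96z = -1192.
Solving the 3×3 linear system -3x + 4y + 4z = -55, -x - 3y + 2z = -3, -72x + 64y + 96z = -1192 (e.g. by elimination or Cramer's rule, determinant = -64) gives (9, -4, -3).

(9, -4, -3)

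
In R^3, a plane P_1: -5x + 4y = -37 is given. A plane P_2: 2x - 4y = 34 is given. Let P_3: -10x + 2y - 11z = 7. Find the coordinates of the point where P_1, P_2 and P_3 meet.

(1, -8, -3)

Solving the 3×3 linear system -5x + 4y = -37, 2x - 4y = 34, -10x + 2y - 11z = 7 (e.g. by elimination or Cramer's rule, determinant = -132) gives (1, -8, -3).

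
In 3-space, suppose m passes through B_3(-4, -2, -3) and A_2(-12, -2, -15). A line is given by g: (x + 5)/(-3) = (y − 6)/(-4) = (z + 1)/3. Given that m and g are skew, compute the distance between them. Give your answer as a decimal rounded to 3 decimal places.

A direction vector for m is A_2 − B_3 = (-8, 0, -12).
g has direction (-3, -4, 3) through (-5, 6, -1).
Common perpendicular direction n = (-8, 0, -12) × (-3, -4, 3) = (-48, 60, 32).
With w = (-5, 6, -1) − (-4, -2, -3) = (-1, 8, 2), w · n = 592.
Distance = |w · n| / |n| = |592| / √6928 ≈ 7.112.

7.112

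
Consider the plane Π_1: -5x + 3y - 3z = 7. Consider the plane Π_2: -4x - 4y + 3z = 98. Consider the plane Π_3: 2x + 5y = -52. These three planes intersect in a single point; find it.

(-11, -6, 10)

Solving the 3×3 linear system -5x + 3y - 3z = 7, -4x - 4y + 3z = 98, 2x + 5y = -52 (e.g. by elimination or Cramer's rule, determinant = 129) gives (-11, -6, 10).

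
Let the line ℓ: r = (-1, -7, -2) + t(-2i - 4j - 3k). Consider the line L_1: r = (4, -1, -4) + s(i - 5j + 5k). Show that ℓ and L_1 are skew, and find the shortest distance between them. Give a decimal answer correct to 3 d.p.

4.199

Common perpendicular direction n = (-2, -4, -3) × (1, -5, 5) = (-35, 7, 14).
With w = (4, -1, -4) − (-1, -7, -2) = (5, 6, -2), w · n = -161.
Since n ≠ 0 the lines are not parallel, and w · n = -161 ≠ 0 so they do not intersect; hence they are skew.
Distance = |w · n| / |n| = |-161| / √1470 ≈ 4.199.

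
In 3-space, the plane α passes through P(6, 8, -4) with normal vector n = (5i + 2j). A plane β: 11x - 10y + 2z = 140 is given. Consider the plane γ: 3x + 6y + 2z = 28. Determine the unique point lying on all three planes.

α: n·r = n·P gives 5x + 2y = 46.
Solving the 3×3 linear system 5x + 2y = 46, 11x - 10y + 2z = 140, 3x + 6y + 2z = 28 (e.g. by elimination or Cramer's rule, determinant = -192) gives (10, -2, 5).

(10, -2, 5)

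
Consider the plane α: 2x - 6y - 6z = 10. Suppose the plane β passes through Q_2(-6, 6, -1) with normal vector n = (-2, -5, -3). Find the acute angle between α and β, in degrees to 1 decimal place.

35.0

β: n·r = n·Q_2 gives -2x - 5y - 3z = -15.
cos θ = |n₁·n₂| / (|n₁||n₂|) = |44| / (√76 · √38).
θ = arccos(0.81876) ≈ 35.0°.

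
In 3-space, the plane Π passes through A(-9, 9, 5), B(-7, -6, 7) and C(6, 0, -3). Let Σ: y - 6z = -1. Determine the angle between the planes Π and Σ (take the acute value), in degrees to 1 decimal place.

AB = (2, -15, 2), AC = (15, -9, -8); a normal to Π is AB × AC = (138, 46, 207).
Using A: Π has equation 138x + 46y + 207z = 207.
cos θ = |n₁·n₂| / (|n₁||n₂|) = |-1196| / (√64009 · √37).
θ = arccos(0.77716) ≈ 39.0°.

39.0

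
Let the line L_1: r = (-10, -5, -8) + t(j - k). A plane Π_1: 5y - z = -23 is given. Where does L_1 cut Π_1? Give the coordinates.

Substitute r = (-10, -5, -8) + t(0, 1, -1) into the plane: -17 + 6t = -23, so t = -1.
Intersection: (-10, -5, -8) + (-1)·(0, 1, -1) = (-10, -6, -7).

(-10, -6, -7)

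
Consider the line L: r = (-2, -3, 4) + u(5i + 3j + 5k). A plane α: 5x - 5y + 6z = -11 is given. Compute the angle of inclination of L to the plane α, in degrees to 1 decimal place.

34.2

sin θ = |n·v| / (|n||v|) = |40| / (√86 · √59) = 0.56155.
θ ≈ 34.2°.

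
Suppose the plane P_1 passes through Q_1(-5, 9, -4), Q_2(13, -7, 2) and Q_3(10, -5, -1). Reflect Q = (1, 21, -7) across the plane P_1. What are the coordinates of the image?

Q_1Q_2 = (18, -16, 6), Q_1Q_3 = (15, -14, 3); a normal to P_1 is Q_1Q_2 × Q_1Q_3 = (36, 36, -12).
Using Q_1: P_1 has equation 36x + 36y - 12z = 192.
λ = (n·Q − d)/|n|² = (876 − 192)/2736 = 1/4.
Reflection = Q − 2λn = (1, 21, -7) − (1/2)·(36, 36, -12) = (-17, 3, -1).

(-17, 3, -1)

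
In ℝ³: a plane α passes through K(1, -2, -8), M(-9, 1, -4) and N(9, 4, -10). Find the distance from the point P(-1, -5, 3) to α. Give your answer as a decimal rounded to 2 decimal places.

10.00

KM = (-10, 3, 4), KN = (8, 6, -2); a normal to α is KM × KN = (-30, 12, -84).
Using K: α has equation -30x + 12y - 84z = 618.
n·P − d = (-30)·(-1) + (12)·(-5) + (-84)·(3) − 618 = -900; |n| = √8100.
Distance = |-900| / √8100 = 900/√8100 ≈ 10.00.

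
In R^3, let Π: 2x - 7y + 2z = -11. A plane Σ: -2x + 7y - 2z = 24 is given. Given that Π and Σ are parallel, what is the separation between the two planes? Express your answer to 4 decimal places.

Rescale Σ by 1/(-1): 2x - 7y + 2z = -24. Then distance = |-11 − (-24)| / √57 ≈ 1.7219.

1.7219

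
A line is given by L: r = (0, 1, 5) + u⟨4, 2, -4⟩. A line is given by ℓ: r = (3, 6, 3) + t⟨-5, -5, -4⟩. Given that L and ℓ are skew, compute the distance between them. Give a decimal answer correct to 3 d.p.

2.484

Common perpendicular direction n = (4, 2, -4) × (-5, -5, -4) = (-28, 36, -10).
With w = (3, 6, 3) − (0, 1, 5) = (3, 5, -2), w · n = 116.
Distance = |w · n| / |n| = |116| / √2180 ≈ 2.484.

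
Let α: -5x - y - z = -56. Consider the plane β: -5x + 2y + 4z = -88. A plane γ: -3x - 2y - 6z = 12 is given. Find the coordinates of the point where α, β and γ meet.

Solving the 3×3 linear system -5x - y - z = -56, -5x + 2y + 4z = -88, -3x - 2y - 6z = 12 (e.g. by elimination or Cramer's rule, determinant = 46) gives (12, 6, -10).

(12, 6, -10)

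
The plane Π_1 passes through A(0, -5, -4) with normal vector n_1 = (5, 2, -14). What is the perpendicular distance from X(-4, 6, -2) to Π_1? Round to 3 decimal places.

1.733

Π_1: n_1·r = n_1·A gives 5x + 2y - 14z = 46.
n·X − d = (5)·(-4) + (2)·(6) + (-14)·(-2) − 46 = -26; |n| = √225.
Distance = |-26| / √225 = 26/√225 ≈ 1.733.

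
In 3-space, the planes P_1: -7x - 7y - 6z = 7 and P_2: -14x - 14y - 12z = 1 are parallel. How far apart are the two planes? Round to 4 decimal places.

Rescale P_2 by 1/2: -7x - 7y - 6z = 1/2. Then distance = |7 − (1/2)| / √134 ≈ 0.5615.

0.5615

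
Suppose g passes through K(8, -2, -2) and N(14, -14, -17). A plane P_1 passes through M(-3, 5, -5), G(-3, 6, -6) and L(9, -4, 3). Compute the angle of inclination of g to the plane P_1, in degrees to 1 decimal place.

A direction vector for g is N − K = (6, -12, -15).
MG = (0, 1, -1), ML = (12, -9, 8); a normal to P_1 is MG × ML = (-1, -12, -12).
Using M: P_1 has equation -x - 12y - 12z = 3.
sin θ = |n·v| / (|n||v|) = |318| / (√289 · √405) = 0.92950.
θ ≈ 68.4°.

68.4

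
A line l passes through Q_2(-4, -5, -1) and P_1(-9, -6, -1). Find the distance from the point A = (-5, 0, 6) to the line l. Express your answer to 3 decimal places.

8.660

A direction vector for l is P_1 − Q_2 = (-5, -1, 0).
Taking (-4, -5, -1) on l with direction v = (-5, -1, 0): w = A − (-4, -5, -1) = (-1, 5, 7), and w × v = (7, -35, 26).
Distance = |w × v| / |v| = √1950 / √26 ≈ 8.660.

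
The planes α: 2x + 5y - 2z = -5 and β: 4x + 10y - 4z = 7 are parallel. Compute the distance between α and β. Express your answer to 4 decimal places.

Rescale β by 1/2: 2x + 5y - 2z = 7/2. Then distance = |-5 − (7/2)| / √33 ≈ 1.4797.

1.4797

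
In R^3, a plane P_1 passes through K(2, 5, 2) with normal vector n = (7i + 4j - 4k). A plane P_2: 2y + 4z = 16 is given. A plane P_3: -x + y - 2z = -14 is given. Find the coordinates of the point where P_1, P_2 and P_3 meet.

(6, 0, 4)

P_1: n·r = n·K gives 7x + 4y - 4z = 26.
Solving the 3×3 linear system 7x + 4y - 4z = 26, 2y + 4z = 16, -x + y - 2z = -14 (e.g. by elimination or Cramer's rule, determinant = -80) gives (6, 0, 4).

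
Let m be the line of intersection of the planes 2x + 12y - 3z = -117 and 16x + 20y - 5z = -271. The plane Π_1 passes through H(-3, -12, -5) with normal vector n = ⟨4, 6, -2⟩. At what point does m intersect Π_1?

(-6, -10, -5)

Direction of m: (2, 12, -3) × (16, 20, -5) = (0, -38, -152).
A point on m: solving the two plane equations with y = -7 gives (-6, -7, 7).
Π_1: n·r = n·H gives 4x + 6y - 2z = -74.
Substitute r = (-6, -7, 7) + t(0, -38, -152) into the plane: -80 + 76t = -74, so t = 3/38.
Intersection: (-6, -7, 7) + (3/38)·(0, -38, -152) = (-6, -10, -5).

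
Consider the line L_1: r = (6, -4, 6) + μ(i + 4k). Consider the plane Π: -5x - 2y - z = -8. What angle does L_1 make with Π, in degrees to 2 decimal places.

23.49

sin θ = |n·v| / (|n||v|) = |-9| / (√30 · √17) = 0.39853.
θ ≈ 23.49°.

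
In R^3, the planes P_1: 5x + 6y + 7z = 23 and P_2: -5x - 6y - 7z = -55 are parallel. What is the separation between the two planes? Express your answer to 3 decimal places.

3.051

Rescale P_2 by 1/(-1): 5x + 6y + 7z = 55. Then distance = |23 − 55| / √110 ≈ 3.051.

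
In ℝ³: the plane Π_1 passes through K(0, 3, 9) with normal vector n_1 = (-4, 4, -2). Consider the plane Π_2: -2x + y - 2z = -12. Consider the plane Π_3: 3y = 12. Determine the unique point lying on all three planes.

(3, 4, 5)

Π_1: n_1·r = n_1·K gives -4x + 4y - 2z = -6.
Solving the 3×3 linear system -4x + 4y - 2z = -6, -2x + y - 2z = -12, 3y = 12 (e.g. by elimination or Cramer's rule, determinant = -12) gives (3, 4, 5).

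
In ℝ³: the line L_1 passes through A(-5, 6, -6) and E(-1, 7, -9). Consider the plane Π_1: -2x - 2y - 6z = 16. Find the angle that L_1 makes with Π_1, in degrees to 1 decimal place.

13.7

A direction vector for L_1 is E − A = (4, 1, -3).
sin θ = |n·v| / (|n||v|) = |8| / (√44 · √26) = 0.23652.
θ ≈ 13.7°.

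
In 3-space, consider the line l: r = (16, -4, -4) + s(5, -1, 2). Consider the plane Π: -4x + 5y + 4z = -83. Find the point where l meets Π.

(11, -3, -6)

Substitute r = (16, -4, -4) + t(5, -1, 2) into the plane: -100 + (-17)t = -83, so t = -1.
Intersection: (16, -4, -4) + (-1)·(5, -1, 2) = (11, -3, -6).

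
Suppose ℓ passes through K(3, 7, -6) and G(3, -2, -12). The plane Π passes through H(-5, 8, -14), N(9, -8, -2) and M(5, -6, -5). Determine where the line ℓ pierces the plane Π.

(3, 4, -8)

A direction vector for ℓ is G − K = (0, -9, -6).
HN = (14, -16, 12), HM = (10, -14, 9); a normal to Π is HN × HM = (24, -6, -36).
Using H: Π has equation 24x - 6y - 36z = 336.
Substitute r = (3, 7, -6) + t(0, -9, -6) into the plane: 246 + 270t = 336, so t = 1/3.
Intersection: (3, 7, -6) + (1/3)·(0, -9, -6) = (3, 4, -8).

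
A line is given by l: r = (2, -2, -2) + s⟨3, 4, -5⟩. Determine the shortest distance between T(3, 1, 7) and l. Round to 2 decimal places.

8.54

Taking (2, -2, -2) on l with direction v = (3, 4, -5): w = T − (2, -2, -2) = (1, 3, 9), and w × v = (-51, 32, -5).
Distance = |w × v| / |v| = √3650 / √50 ≈ 8.54.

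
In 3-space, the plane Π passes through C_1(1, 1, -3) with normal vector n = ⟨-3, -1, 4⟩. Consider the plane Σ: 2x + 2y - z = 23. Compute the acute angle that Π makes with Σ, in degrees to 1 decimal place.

38.3

Π: n·r = n·C_1 gives -3x - y + 4z = -16.
cos θ = |n₁·n₂| / (|n₁||n₂|) = |-12| / (√26 · √9).
θ = arccos(0.78446) ≈ 38.3°.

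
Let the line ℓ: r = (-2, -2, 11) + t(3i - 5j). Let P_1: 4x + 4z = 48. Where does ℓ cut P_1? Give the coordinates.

(1, -7, 11)

Substitute r = (-2, -2, 11) + t(3, -5, 0) into the plane: 36 + 12t = 48, so t = 1.
Intersection: (-2, -2, 11) + 1·(3, -5, 0) = (1, -7, 11).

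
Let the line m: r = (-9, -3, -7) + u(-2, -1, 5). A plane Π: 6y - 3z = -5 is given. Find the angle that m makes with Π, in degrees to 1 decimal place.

34.9

sin θ = |n·v| / (|n||v|) = |-21| / (√45 · √30) = 0.57155.
θ ≈ 34.9°.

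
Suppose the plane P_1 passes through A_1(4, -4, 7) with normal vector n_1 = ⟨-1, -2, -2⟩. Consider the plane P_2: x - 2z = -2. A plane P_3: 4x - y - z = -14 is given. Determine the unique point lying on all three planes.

P_1: n_1·r = n_1·A_1 gives -x - 2y - 2z = -10.
Solving the 3×3 linear system -x - 2y - 2z = -10, x - 2z = -2, 4x - y - z = -14 (e.g. by elimination or Cramer's rule, determinant = 18) gives (-2, 6, 0).

(-2, 6, 0)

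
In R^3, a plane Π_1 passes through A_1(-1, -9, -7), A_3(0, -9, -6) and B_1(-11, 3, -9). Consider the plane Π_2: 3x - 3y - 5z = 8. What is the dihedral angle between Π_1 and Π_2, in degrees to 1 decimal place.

54.2

A_1A_3 = (1, 0, 1), A_1B_1 = (-10, 12, -2); a normal to Π_1 is A_1A_3 × A_1B_1 = (-12, -8, 12).
Using A_1: Π_1 has equation -12x - 8y + 12z = 0.
cos θ = |n₁·n₂| / (|n₁||n₂|) = |-72| / (√352 · √43).
θ = arccos(0.58523) ≈ 54.2°.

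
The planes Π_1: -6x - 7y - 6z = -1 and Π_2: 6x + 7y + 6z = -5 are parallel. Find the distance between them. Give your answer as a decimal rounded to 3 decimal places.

Rescale Π_2 by 1/(-1): -6x - 7y - 6z = 5. Then distance = |-1 − 5| / √121 ≈ 0.545.

0.545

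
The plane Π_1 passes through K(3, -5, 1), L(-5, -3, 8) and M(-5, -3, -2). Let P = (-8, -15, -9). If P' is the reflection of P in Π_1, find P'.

(-2, 9, -9)

KL = (-8, 2, 7), KM = (-8, 2, -3); a normal to Π_1 is KL × KM = (-20, -80, 0).
Using K: Π_1 has equation -20x - 80y = 340.
λ = (n·P − d)/|n|² = (1360 − 340)/6800 = 3/20.
Reflection = P − 2λn = (-8, -15, -9) − (3/10)·(-20, -80, 0) = (-2, 9, -9).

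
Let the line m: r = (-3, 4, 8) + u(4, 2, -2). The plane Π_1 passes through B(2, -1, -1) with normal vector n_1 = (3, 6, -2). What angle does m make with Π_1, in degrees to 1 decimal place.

Π_1: n_1·r = n_1·B gives 3x + 6y - 2z = 2.
sin θ = |n·v| / (|n||v|) = |28| / (√49 · √24) = 0.81650.
θ ≈ 54.7°.

54.7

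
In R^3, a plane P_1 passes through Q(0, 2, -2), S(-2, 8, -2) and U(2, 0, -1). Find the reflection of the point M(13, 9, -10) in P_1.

QS = (-2, 6, 0), QU = (2, -2, 1); a normal to P_1 is QS × QU = (6, 2, -8).
Using Q: P_1 has equation 6x + 2y - 8z = 20.
λ = (n·M − d)/|n|² = (176 − 20)/104 = 3/2.
Reflection = M − 2λn = (13, 9, -10) − 3·(6, 2, -8) = (-5, 3, 14).

(-5, 3, 14)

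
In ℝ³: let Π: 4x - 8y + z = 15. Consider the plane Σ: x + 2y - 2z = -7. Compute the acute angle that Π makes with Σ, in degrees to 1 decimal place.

cos θ = |n₁·n₂| / (|n₁||n₂|) = |-14| / (√81 · √9).
θ = arccos(0.51852) ≈ 58.8°.

58.8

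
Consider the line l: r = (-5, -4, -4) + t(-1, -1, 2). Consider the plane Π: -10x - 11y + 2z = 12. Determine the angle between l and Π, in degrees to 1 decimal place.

sin θ = |n·v| / (|n||v|) = |25| / (√225 · √6) = 0.68041.
θ ≈ 42.9°.

42.9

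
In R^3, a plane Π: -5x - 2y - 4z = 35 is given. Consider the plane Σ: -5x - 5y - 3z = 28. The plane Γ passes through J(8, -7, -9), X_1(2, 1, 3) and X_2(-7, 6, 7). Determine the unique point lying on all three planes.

(-7, 2, -1)

JX_1 = (-6, 8, 12), JX_2 = (-15, 13, 16); a normal to Γ is JX_1 × JX_2 = (-28, -84, 42).
Using J: Γ has equation -28x - 84y + 42z = -14.
Solving the 3×3 linear system -5x - 2y - 4z = 35, -5x - 5y - 3z = 28, -28x - 84y + 42z = -14 (e.g. by elimination or Cramer's rule, determinant = 602) gives (-7, 2, -1).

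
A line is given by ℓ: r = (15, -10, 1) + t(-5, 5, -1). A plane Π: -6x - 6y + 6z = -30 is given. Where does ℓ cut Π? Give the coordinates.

(10, -5, 0)

Substitute r = (15, -10, 1) + t(-5, 5, -1) into the plane: -24 + (-6)t = -30, so t = 1.
Intersection: (15, -10, 1) + 1·(-5, 5, -1) = (10, -5, 0).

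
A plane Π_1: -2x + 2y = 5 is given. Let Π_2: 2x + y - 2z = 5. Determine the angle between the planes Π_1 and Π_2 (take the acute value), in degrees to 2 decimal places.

cos θ = |n₁·n₂| / (|n₁||n₂|) = |-2| / (√8 · √9).
θ = arccos(0.23570) ≈ 76.37°.

76.37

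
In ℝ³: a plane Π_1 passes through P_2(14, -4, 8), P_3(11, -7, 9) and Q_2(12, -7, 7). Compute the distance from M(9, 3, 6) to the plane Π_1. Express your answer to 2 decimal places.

8.49

P_2P_3 = (-3, -3, 1), P_2Q_2 = (-2, -3, -1); a normal to Π_1 is P_2P_3 × P_2Q_2 = (6, -5, 3).
Using P_2: Π_1 has equation 6x - 5y + 3z = 128.
n·M − d = (6)·(9) + (-5)·(3) + (3)·(6) − 128 = -71; |n| = √70.
Distance = |-71| / √70 = 71/√70 ≈ 8.49.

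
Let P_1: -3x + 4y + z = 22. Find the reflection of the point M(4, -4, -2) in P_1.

λ = (n·M − d)/|n|² = (-30 − 22)/26 = -2.
Reflection = M − 2λn = (4, -4, -2) − (-4)·(-3, 4, 1) = (-8, 12, 2).

(-8, 12, 2)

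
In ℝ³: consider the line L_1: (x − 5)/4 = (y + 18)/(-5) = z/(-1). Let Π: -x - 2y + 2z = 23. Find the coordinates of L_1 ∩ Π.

(-3, -8, 2)

L_1 has direction (4, -5, -1) through (5, -18, 0).
Substitute r = (5, -18, 0) + t(4, -5, -1) into the plane: 31 + 4t = 23, so t = -2.
Intersection: (5, -18, 0) + (-2)·(4, -5, -1) = (-3, -8, 2).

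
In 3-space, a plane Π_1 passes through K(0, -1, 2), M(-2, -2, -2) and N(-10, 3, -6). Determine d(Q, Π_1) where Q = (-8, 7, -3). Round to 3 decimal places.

2.343

KM = (-2, -1, -4), KN = (-10, 4, -8); a normal to Π_1 is KM × KN = (24, 24, -18).
Using K: Π_1 has equation 24x + 24y - 18z = -60.
n·Q − d = (24)·(-8) + (24)·(7) + (-18)·(-3) − (-60) = 90; |n| = √1476.
Distance = |90| / √1476 = 90/√1476 ≈ 2.343.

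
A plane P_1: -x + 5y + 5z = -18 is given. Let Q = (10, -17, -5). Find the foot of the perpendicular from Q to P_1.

Foot = Q − λn with λ = (n·Q − d)/|n|² = (-120 − (-18))/51 = -2.
Foot = (10, -17, -5) − (-2)·(-1, 5, 5) = (8, -7, 5).

(8, -7, 5)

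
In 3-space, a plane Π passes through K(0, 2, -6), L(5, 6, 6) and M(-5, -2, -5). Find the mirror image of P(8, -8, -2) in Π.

KL = (5, 4, 12), KM = (-5, -4, 1); a normal to Π is KL × KM = (52, -65, 0).
Using K: Π has equation 52x - 65y = -130.
λ = (n·P − d)/|n|² = (936 − (-130))/6929 = 2/13.
Reflection = P − 2λn = (8, -8, -2) − (4/13)·(52, -65, 0) = (-8, 12, -2).

(-8, 12, -2)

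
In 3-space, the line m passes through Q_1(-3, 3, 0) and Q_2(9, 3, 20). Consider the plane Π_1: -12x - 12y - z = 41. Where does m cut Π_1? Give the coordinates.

(-6, 3, -5)

A direction vector for m is Q_2 − Q_1 = (12, 0, 20).
Substitute r = (-3, 3, 0) + t(12, 0, 20) into the plane: 0 + (-164)t = 41, so t = -1/4.
Intersection: (-3, 3, 0) + (-1/4)·(12, 0, 20) = (-6, 3, -5).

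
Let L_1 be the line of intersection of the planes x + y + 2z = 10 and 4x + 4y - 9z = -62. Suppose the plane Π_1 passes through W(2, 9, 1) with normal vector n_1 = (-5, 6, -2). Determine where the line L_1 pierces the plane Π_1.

Direction of L_1: (1, 1, 2) × (4, 4, -9) = (-17, 17, 0).
A point on L_1: solving the two plane equations with x = -9 gives (-9, 7, 6).
Π_1: n_1·r = n_1·W gives -5x + 6y - 2z = 42.
Substitute r = (-9, 7, 6) + t(-17, 17, 0) into the plane: 75 + 187t = 42, so t = -3/17.
Intersection: (-9, 7, 6) + (-3/17)·(-17, 17, 0) = (-6, 4, 6).

(-6, 4, 6)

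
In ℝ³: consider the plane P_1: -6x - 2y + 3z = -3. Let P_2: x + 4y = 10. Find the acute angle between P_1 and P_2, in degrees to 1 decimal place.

cos θ = |n₁·n₂| / (|n₁||n₂|) = |-14| / (√49 · √17).
θ = arccos(0.48507) ≈ 61.0°.

61.0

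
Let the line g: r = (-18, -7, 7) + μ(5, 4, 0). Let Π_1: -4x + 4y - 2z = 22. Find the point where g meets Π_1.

(-8, 1, 7)

Substitute r = (-18, -7, 7) + t(5, 4, 0) into the plane: 30 + (-4)t = 22, so t = 2.
Intersection: (-18, -7, 7) + 2·(5, 4, 0) = (-8, 1, 7).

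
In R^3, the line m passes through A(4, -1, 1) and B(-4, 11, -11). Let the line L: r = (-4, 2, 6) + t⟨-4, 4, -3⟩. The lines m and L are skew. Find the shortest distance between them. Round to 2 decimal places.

A direction vector for m is B − A = (-8, 12, -12).
Common perpendicular direction n = (-8, 12, -12) × (-4, 4, -3) = (12, 24, 16).
With w = (-4, 2, 6) − (4, -1, 1) = (-8, 3, 5), w · n = 56.
Distance = |w · n| / |n| = |56| / √976 ≈ 1.79.

1.79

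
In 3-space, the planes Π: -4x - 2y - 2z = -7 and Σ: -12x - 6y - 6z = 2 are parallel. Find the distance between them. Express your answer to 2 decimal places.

Rescale Σ by 1/3: -4x - 2y - 2z = 2/3. Then distance = |-7 − (2/3)| / √24 ≈ 1.56.

1.56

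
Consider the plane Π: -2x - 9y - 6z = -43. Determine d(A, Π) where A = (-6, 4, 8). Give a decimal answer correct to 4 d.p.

2.6364

n·A − d = (-2)·(-6) + (-9)·(4) + (-6)·(8) − (-43) = -29; |n| = √121.
Distance = |-29| / √121 = 29/√121 ≈ 2.6364.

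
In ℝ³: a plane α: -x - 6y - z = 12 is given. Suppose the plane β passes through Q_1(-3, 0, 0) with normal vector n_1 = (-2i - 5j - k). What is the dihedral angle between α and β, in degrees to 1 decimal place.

12.2

β: n_1·r = n_1·Q_1 gives -2x - 5y - z = 6.
cos θ = |n₁·n₂| / (|n₁||n₂|) = |33| / (√38 · √30).
θ = arccos(0.97738) ≈ 12.2°.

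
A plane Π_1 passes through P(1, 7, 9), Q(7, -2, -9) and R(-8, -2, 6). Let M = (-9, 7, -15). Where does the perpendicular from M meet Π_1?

PQ = (6, -9, -18), PR = (-9, -9, -3); a normal to Π_1 is PQ × PR = (-135, 180, -135).
Using P: Π_1 has equation -135x + 180y - 135z = -90.
Foot = M − λn with λ = (n·M − d)/|n|² = (4500 − (-90))/68850 = 1/15.
Foot = (-9, 7, -15) − (1/15)·(-135, 180, -135) = (0, -5, -6).

(0, -5, -6)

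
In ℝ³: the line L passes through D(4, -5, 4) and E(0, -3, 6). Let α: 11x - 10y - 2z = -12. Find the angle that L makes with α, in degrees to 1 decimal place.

67.7

A direction vector for L is E − D = (-4, 2, 2).
sin θ = |n·v| / (|n||v|) = |-68| / (√225 · √24) = 0.92536.
θ ≈ 67.7°.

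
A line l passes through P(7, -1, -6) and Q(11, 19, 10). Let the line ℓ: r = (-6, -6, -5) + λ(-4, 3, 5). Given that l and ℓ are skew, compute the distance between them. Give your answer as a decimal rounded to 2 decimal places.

1.21

A direction vector for l is Q − P = (4, 20, 16).
Common perpendicular direction n = (4, 20, 16) × (-4, 3, 5) = (52, -84, 92).
With w = (-6, -6, -5) − (7, -1, -6) = (-13, -5, 1), w · n = -164.
Distance = |w · n| / |n| = |-164| / √18224 ≈ 1.21.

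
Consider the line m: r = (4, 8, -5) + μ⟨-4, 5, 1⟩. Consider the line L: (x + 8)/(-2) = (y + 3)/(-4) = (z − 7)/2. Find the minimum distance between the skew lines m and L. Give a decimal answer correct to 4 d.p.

2.5885

L has direction (-2, -4, 2) through (-8, -3, 7).
Common perpendicular direction n = (-4, 5, 1) × (-2, -4, 2) = (14, 6, 26).
With w = (-8, -3, 7) − (4, 8, -5) = (-12, -11, 12), w · n = 78.
Distance = |w · n| / |n| = |78| / √908 ≈ 2.5885.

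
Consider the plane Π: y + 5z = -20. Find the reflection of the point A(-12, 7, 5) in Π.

(-12, 3, -15)

λ = (n·A − d)/|n|² = (32 − (-20))/26 = 2.
Reflection = A − 2λn = (-12, 7, 5) − 4·(0, 1, 5) = (-12, 3, -15).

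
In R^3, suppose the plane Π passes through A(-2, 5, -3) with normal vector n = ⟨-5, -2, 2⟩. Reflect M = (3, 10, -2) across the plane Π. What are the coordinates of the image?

Π: n·r = n·A gives -5x - 2y + 2z = -6.
λ = (n·M − d)/|n|² = (-39 − (-6))/33 = -1.
Reflection = M − 2λn = (3, 10, -2) − (-2)·(-5, -2, 2) = (-7, 6, 2).

(-7, 6, 2)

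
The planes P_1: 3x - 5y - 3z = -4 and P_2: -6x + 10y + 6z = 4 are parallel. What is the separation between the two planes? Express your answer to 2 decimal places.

0.30

Rescale P_2 by 1/(-2): 3x - 5y - 3z = -2. Then distance = |-4 − (-2)| / √43 ≈ 0.30.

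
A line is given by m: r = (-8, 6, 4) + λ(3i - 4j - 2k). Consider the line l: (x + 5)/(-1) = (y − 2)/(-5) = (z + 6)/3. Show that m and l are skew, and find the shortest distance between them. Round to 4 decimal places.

l has direction (-1, -5, 3) through (-5, 2, -6).
Common perpendicular direction n = (3, -4, -2) × (-1, -5, 3) = (-22, -7, -19).
With w = (-5, 2, -6) − (-8, 6, 4) = (3, -4, -10), w · n = 152.
Since n ≠ 0 the lines are not parallel, and w · n = 152 ≠ 0 so they do not intersect; hence they are skew.
Distance = |w · n| / |n| = |152| / √894 ≈ 5.0836.

5.0836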